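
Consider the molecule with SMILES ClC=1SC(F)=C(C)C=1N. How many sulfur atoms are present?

1

Scan the SMILES for S atoms (remember two-letter symbols like Cl and Br are single atoms).
Sulfur count: 1.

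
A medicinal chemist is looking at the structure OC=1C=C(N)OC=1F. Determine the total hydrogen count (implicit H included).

4

Walk through each heavy atom and fill implicit hydrogens from standard valence (C 4, N 3, O 2, S 2, halogen 1):
  atom 1: O, bond orders sum to 1 (valence 2) → 1 H
  atom 2: C, bond orders sum to 4 (valence 4) → 0 H
  atom 3: C, bond orders sum to 3 (valence 4) → 1 H
  atom 4: C, bond orders sum to 4 (valence 4) → 0 H
  atom 5: N, bond orders sum to 1 (valence 3) → 2 H
  atom 6: O, bond orders sum to 2 (valence 2) → 0 H
  atom 7: C, bond orders sum to 4 (valence 4) → 0 H
  atom 8: F (halogen, monovalent) → 0 H
Total hydrogens: 4.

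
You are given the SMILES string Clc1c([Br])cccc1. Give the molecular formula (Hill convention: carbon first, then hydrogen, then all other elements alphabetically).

C6H4BrCl

Walk through each heavy atom and fill implicit hydrogens from standard valence (C 4, N 3, O 2, S 2, halogen 1); for lowercase aromatic atoms, an aromatic c carries 1 H when it has two neighbours and 0 H with three, and aromatic n carries 0 H:
  atom 1: Cl (halogen, monovalent) → 0 H
  atom 2: aromatic c, 3 neighbours → 0 H
  atom 3: aromatic c, 3 neighbours → 0 H
  atom 4: Br with explicit H count 0
  atom 5: aromatic c, 2 neighbours → 1 H
  atom 6: aromatic c, 2 neighbours → 1 H
  atom 7: aromatic c, 2 neighbours → 1 H
  atom 8: aromatic c, 2 neighbours → 1 H
Totals → C:6, H:4, Br:1, Cl:1.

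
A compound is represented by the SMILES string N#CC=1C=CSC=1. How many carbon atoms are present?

Count every carbon token in the SMILES (each C, including those in ring-closure positions and inside branches).
Carbon count: 5.

5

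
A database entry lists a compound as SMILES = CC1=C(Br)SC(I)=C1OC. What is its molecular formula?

Walk through each heavy atom and fill implicit hydrogens from standard valence (C 4, N 3, O 2, S 2, halogen 1):
  atom 1: C, bond orders sum to 1 (valence 4) → 3 H
  atom 2: C, bond orders sum to 4 (valence 4) → 0 H
  atom 3: C, bond orders sum to 4 (valence 4) → 0 H
  atom 4: Br (halogen, monovalent) → 0 H
  atom 5: S, bond orders sum to 2 (valence 2) → 0 H
  atom 6: C, bond orders sum to 4 (valence 4) → 0 H
  atom 7: I (halogen, monovalent) → 0 H
  atom 8: C, bond orders sum to 4 (valence 4) → 0 H
  atom 9: O, bond orders sum to 2 (valence 2) → 0 H
  atom 10: C, bond orders sum to 1 (valence 4) → 3 H
Totals → C:6, H:6, Br:1, I:1, O:1, S:1.

C6H6BrIOS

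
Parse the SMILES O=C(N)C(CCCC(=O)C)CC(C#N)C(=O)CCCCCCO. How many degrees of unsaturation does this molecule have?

5

Molecular formula: C17H28N2O4.
DoU = (2C + 2 + N − H − X) / 2, where X is the halogen count and O/S are ignored.
    = (2·17 + 2 + 2 − 28 − 0) / 2 = 10 / 2 = 5.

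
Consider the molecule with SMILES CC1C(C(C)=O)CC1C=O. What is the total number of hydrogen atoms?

Walk through each heavy atom and fill implicit hydrogens from standard valence (C 4, N 3, O 2, S 2, halogen 1):
  atom 1: C, bond orders sum to 1 (valence 4) → 3 H
  atom 2: C, bond orders sum to 3 (valence 4) → 1 H
  atom 3: C, bond orders sum to 3 (valence 4) → 1 H
  atom 4: C, bond orders sum to 4 (valence 4) → 0 H
  atom 5: C, bond orders sum to 1 (valence 4) → 3 H
  atom 6: O, bond orders sum to 2 (valence 2) → 0 H
  atom 7: C, bond orders sum to 2 (valence 4) → 2 H
  atom 8: C, bond orders sum to 3 (valence 4) → 1 H
  atom 9: C, bond orders sum to 3 (valence 4) → 1 H
  atom 10: O, bond orders sum to 2 (valence 2) → 0 H
Total hydrogens: 12.

12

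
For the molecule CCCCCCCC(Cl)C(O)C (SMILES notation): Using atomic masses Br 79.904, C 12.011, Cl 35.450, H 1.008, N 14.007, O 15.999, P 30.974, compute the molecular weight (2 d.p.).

First, the molecular formula is C10H21ClO (counting implicit H from valence).
  C: 10 × 12.011 = 120.110
  Cl: 1 × 35.450 = 35.450
  H: 21 × 1.008 = 21.168
  O: 1 × 15.999 = 15.999
Sum: 10×12.011 + 1×35.450 + 21×1.008 + 1×15.999 = 192.727 → 192.73 g/mol.

192.73 g/mol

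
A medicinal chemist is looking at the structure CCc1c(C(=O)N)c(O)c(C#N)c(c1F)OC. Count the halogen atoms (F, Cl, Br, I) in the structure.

Halogen atoms appear at heavy-atom position 15 (1×F).
Other groups present: 1 amide, 1 ether, 1 hydroxyl, 1 nitrile.
Halogen count: 1.

1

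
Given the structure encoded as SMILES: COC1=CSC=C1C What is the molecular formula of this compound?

Walk through each heavy atom and fill implicit hydrogens from standard valence (C 4, N 3, O 2, S 2, halogen 1):
  atom 1: C, bond orders sum to 1 (valence 4) → 3 H
  atom 2: O, bond orders sum to 2 (valence 2) → 0 H
  atom 3: C, bond orders sum to 4 (valence 4) → 0 H
  atom 4: C, bond orders sum to 3 (valence 4) → 1 H
  atom 5: S, bond orders sum to 2 (valence 2) → 0 H
  atom 6: C, bond orders sum to 3 (valence 4) → 1 H
  atom 7: C, bond orders sum to 4 (valence 4) → 0 H
  atom 8: C, bond orders sum to 1 (valence 4) → 3 H
Totals → C:6, H:8, O:1, S:1.
In Hill order: C6H8OS.

C6H8OS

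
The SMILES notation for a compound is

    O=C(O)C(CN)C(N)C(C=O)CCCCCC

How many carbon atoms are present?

12

Count every carbon token in the SMILES (each C, including those in ring-closure positions and inside branches).
Carbon count: 12.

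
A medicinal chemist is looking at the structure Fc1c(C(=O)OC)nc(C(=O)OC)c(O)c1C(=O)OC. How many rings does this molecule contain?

In SMILES, each pair of matching ring-closure digits denotes one ring-closing bond; the number of such bonds equals the number of independent rings.
Ring-closure bonds here: 1.

1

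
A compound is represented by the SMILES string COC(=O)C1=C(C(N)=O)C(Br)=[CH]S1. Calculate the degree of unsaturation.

5

Molecular formula: C7H6BrNO3S.
DoU = (2C + 2 + N − H − X) / 2, where X is the halogen count and O/S are ignored.
    = (2·7 + 2 + 1 − 6 − 1) / 2 = 10 / 2 = 5.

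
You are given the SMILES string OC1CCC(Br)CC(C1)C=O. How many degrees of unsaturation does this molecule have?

2

Molecular formula: C8H13BrO2.
DoU = (2C + 2 + N − H − X) / 2, where X is the halogen count and O/S are ignored.
    = (2·8 + 2 + 0 − 13 − 1) / 2 = 4 / 2 = 2.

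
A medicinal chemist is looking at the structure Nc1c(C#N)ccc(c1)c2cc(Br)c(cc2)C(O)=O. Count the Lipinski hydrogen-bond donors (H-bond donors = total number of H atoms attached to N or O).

Donors: find every N or O and count the H atoms it carries.
  atom 1 (N): bond orders sum to 1 → 2 H
  atom 5 (N): bond orders sum to 3 → 0 H
  atom 18 (O): bond orders sum to 1 → 1 H
  atom 19 (O): bond orders sum to 2 → 0 H
Lipinski HBD = 3.

3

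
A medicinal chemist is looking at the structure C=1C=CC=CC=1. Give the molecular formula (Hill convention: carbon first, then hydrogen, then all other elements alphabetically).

Walk through each heavy atom and fill implicit hydrogens from standard valence (C 4, N 3, O 2, S 2, halogen 1):
  atom 1: C, bond orders sum to 3 (valence 4) → 1 H
  atom 2: C, bond orders sum to 3 (valence 4) → 1 H
  atom 3: C, bond orders sum to 3 (valence 4) → 1 H
  atom 4: C, bond orders sum to 3 (valence 4) → 1 H
  atom 5: C, bond orders sum to 3 (valence 4) → 1 H
  atom 6: C, bond orders sum to 3 (valence 4) → 1 H
Totals → C:6, H:6.

C6H6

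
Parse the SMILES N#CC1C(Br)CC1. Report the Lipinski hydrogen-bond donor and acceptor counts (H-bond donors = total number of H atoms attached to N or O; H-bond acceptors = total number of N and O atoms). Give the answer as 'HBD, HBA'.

Donors: find every N or O and count the H atoms it carries.
  atom 1 (N): bond orders sum to 3 → 0 H
Lipinski HBD = 0.
Acceptors: N atoms = 1, O atoms = 0 → HBA = 1.

0, 1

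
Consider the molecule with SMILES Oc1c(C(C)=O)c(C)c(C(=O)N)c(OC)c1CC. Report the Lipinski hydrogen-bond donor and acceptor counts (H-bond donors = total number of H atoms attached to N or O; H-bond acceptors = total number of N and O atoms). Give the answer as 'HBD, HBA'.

Donors: find every N or O and count the H atoms it carries.
  atom 1 (O): bond orders sum to 1 → 1 H
  atom 6 (O): bond orders sum to 2 → 0 H
  atom 11 (O): bond orders sum to 2 → 0 H
  atom 12 (N): bond orders sum to 1 → 2 H
  atom 14 (O): bond orders sum to 2 → 0 H
Lipinski HBD = 3.
Acceptors: N atoms = 1, O atoms = 4 → HBA = 5.

3, 5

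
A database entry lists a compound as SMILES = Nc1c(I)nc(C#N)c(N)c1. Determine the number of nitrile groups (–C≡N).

1

The nitrile motif appears at heavy-atom position 7 in the SMILES.
Other groups present: 2 primary amine.
Nitrile count: 1.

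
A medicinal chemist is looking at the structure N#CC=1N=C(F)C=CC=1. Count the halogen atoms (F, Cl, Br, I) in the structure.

1

Halogen atoms appear at heavy-atom position 6 (1×F).
Other groups present: 1 nitrile.
Halogen count: 1.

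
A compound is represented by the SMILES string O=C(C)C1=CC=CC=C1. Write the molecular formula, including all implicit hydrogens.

Walk through each heavy atom and fill implicit hydrogens from standard valence (C 4, N 3, O 2, S 2, halogen 1):
  atom 1: O, bond orders sum to 2 (valence 2) → 0 H
  atom 2: C, bond orders sum to 4 (valence 4) → 0 H
  atom 3: C, bond orders sum to 1 (valence 4) → 3 H
  atom 4: C, bond orders sum to 4 (valence 4) → 0 H
  atom 5: C, bond orders sum to 3 (valence 4) → 1 H
  atom 6: C, bond orders sum to 3 (valence 4) → 1 H
  atom 7: C, bond orders sum to 3 (valence 4) → 1 H
  atom 8: C, bond orders sum to 3 (valence 4) → 1 H
  atom 9: C, bond orders sum to 3 (valence 4) → 1 H
Totals → C:8, H:8, O:1.
In Hill order: C8H8O.

C8H8O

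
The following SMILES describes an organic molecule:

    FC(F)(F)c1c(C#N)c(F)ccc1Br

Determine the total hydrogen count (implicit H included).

Walk through each heavy atom and fill implicit hydrogens from standard valence (C 4, N 3, O 2, S 2, halogen 1); for lowercase aromatic atoms, an aromatic c carries 1 H when it has two neighbours and 0 H with three, and aromatic n carries 0 H:
  atom 1: F (halogen, monovalent) → 0 H
  atom 2: C, bond orders sum to 4 (valence 4) → 0 H
  atom 3: F (halogen, monovalent) → 0 H
  atom 4: F (halogen, monovalent) → 0 H
  atom 5: aromatic c, 3 neighbours → 0 H
  atom 6: aromatic c, 3 neighbours → 0 H
  atom 7: C, bond orders sum to 4 (valence 4) → 0 H
  atom 8: N, bond orders sum to 3 (valence 3) → 0 H
  atom 9: aromatic c, 3 neighbours → 0 H
  atom 10: F (halogen, monovalent) → 0 H
  atom 11: aromatic c, 2 neighbours → 1 H
  atom 12: aromatic c, 2 neighbours → 1 H
  atom 13: aromatic c, 3 neighbours → 0 H
  atom 14: Br (halogen, monovalent) → 0 H
Total hydrogens: 2.

2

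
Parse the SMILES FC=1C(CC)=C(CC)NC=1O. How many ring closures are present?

In SMILES, each pair of matching ring-closure digits denotes one ring-closing bond; the number of such bonds equals the number of independent rings.
Ring-closure bonds here: 1.

1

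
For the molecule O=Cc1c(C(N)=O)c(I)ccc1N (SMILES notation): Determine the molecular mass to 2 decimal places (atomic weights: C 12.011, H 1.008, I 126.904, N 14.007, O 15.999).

First, the molecular formula is C8H7IN2O2 (counting implicit H from valence).
  C: 8 × 12.011 = 96.088
  H: 7 × 1.008 = 7.056
  I: 1 × 126.904 = 126.904
  N: 2 × 14.007 = 28.014
  O: 2 × 15.999 = 31.998
Sum: 8×12.011 + 7×1.008 + 1×126.904 + 2×14.007 + 2×15.999 = 290.060 → 290.06 g/mol.

290.06 g/mol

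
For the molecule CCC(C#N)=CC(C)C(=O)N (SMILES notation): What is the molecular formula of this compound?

Walk through each heavy atom and fill implicit hydrogens from standard valence (C 4, N 3, O 2, S 2, halogen 1):
  atom 1: C, bond orders sum to 1 (valence 4) → 3 H
  atom 2: C, bond orders sum to 2 (valence 4) → 2 H
  atom 3: C, bond orders sum to 4 (valence 4) → 0 H
  atom 4: C, bond orders sum to 4 (valence 4) → 0 H
  atom 5: N, bond orders sum to 3 (valence 3) → 0 H
  atom 6: C, bond orders sum to 3 (valence 4) → 1 H
  atom 7: C, bond orders sum to 3 (valence 4) → 1 H
  atom 8: C, bond orders sum to 1 (valence 4) → 3 H
  atom 9: C, bond orders sum to 4 (valence 4) → 0 H
  atom 10: O, bond orders sum to 2 (valence 2) → 0 H
  atom 11: N, bond orders sum to 1 (valence 3) → 2 H
Totals → C:8, H:12, N:2, O:1.
In Hill order: C8H12N2O.

C8H12N2O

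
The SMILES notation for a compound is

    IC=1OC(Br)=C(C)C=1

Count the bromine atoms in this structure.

1

Scan the SMILES for Br atoms (remember two-letter symbols like Cl and Br are single atoms).
Bromine count: 1.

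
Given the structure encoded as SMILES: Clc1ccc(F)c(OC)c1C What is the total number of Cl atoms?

Scan the SMILES for Cl atoms (remember two-letter symbols like Cl and Br are single atoms).
Chlorine count: 1.

1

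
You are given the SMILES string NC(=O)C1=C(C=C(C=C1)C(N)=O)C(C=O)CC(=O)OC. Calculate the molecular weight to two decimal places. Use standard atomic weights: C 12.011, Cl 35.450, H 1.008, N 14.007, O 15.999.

First, the molecular formula is C13H14N2O5 (counting implicit H from valence).
  C: 13 × 12.011 = 156.143
  H: 14 × 1.008 = 14.112
  N: 2 × 14.007 = 28.014
  O: 5 × 15.999 = 79.995
Sum: 13×12.011 + 14×1.008 + 2×14.007 + 5×15.999 = 278.264 → 278.26 g/mol.

278.26 g/mol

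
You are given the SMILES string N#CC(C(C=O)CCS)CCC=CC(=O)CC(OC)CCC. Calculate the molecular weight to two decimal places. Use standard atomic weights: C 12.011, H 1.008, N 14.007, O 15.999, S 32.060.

325.47 g/mol

First, the molecular formula is C17H27NO3S (counting implicit H from valence).
  C: 17 × 12.011 = 204.187
  H: 27 × 1.008 = 27.216
  N: 1 × 14.007 = 14.007
  O: 3 × 15.999 = 47.997
  S: 1 × 32.060 = 32.060
Sum: 17×12.011 + 27×1.008 + 1×14.007 + 3×15.999 + 1×32.060 = 325.467 → 325.47 g/mol.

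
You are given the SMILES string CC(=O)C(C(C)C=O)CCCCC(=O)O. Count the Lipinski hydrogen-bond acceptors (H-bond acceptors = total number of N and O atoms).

4

N atoms: 0; O atoms: 4.
Lipinski HBA = 0 + 4 = 4.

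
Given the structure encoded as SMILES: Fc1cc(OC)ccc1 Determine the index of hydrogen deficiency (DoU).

4

Molecular formula: C7H7FO.
DoU = (2C + 2 + N − H − X) / 2, where X is the halogen count and O/S are ignored.
    = (2·7 + 2 + 0 − 7 − 1) / 2 = 8 / 2 = 4.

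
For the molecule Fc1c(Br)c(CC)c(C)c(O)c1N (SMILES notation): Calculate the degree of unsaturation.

4

Molecular formula: C9H11BrFNO.
DoU = (2C + 2 + N − H − X) / 2, where X is the halogen count and O/S are ignored.
    = (2·9 + 2 + 1 − 11 − 2) / 2 = 8 / 2 = 4.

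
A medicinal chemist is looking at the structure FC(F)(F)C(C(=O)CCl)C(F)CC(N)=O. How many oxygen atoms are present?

Scan the SMILES for O atoms (remember two-letter symbols like Cl and Br are single atoms).
Oxygen count: 2.

2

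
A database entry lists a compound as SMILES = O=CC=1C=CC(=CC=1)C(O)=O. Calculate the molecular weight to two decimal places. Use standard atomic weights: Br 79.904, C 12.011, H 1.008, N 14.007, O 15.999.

First, the molecular formula is C8H6O3 (counting implicit H from valence).
  C: 8 × 12.011 = 96.088
  H: 6 × 1.008 = 6.048
  O: 3 × 15.999 = 47.997
Sum: 8×12.011 + 6×1.008 + 3×15.999 = 150.133 → 150.13 g/mol.

150.13 g/mol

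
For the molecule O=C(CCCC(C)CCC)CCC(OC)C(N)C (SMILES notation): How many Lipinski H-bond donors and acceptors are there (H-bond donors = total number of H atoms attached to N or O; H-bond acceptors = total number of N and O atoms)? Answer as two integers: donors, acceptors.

Donors: find every N or O and count the H atoms it carries.
  atom 1 (O): bond orders sum to 2 → 0 H
  atom 14 (O): bond orders sum to 2 → 0 H
  atom 17 (N): bond orders sum to 1 → 2 H
Lipinski HBD = 2.
Acceptors: N atoms = 1, O atoms = 2 → HBA = 3.

2, 3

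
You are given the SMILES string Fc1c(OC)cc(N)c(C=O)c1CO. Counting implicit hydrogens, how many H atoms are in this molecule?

Walk through each heavy atom and fill implicit hydrogens from standard valence (C 4, N 3, O 2, S 2, halogen 1); for lowercase aromatic atoms, an aromatic c carries 1 H when it has two neighbours and 0 H with three, and aromatic n carries 0 H:
  atom 1: F (halogen, monovalent) → 0 H
  atom 2: aromatic c, 3 neighbours → 0 H
  atom 3: aromatic c, 3 neighbours → 0 H
  atom 4: O, bond orders sum to 2 (valence 2) → 0 H
  atom 5: C, bond orders sum to 1 (valence 4) → 3 H
  atom 6: aromatic c, 2 neighbours → 1 H
  atom 7: aromatic c, 3 neighbours → 0 H
  atom 8: N, bond orders sum to 1 (valence 3) → 2 H
  atom 9: aromatic c, 3 neighbours → 0 H
  atom 10: C, bond orders sum to 3 (valence 4) → 1 H
  atom 11: O, bond orders sum to 2 (valence 2) → 0 H
  atom 12: aromatic c, 3 neighbours → 0 H
  atom 13: C, bond orders sum to 2 (valence 4) → 2 H
  atom 14: O, bond orders sum to 1 (valence 2) → 1 H
Total hydrogens: 10.

10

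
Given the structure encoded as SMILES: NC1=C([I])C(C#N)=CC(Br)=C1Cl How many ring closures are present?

1

In SMILES, each pair of matching ring-closure digits denotes one ring-closing bond; the number of such bonds equals the number of independent rings.
Ring-closure bonds here: 1.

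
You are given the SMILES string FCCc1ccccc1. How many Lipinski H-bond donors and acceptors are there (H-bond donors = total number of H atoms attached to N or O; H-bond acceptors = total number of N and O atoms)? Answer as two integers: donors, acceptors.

Donors: find every N or O and count the H atoms it carries.
  (no N or O atoms present)
Lipinski HBD = 0.
Acceptors: N atoms = 0, O atoms = 0 → HBA = 0.

0, 0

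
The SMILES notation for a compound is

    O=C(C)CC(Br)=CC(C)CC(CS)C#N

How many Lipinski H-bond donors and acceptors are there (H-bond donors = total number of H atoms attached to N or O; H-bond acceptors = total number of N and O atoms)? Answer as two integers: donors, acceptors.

0, 2

Donors: find every N or O and count the H atoms it carries.
  atom 1 (O): bond orders sum to 2 → 0 H
  atom 15 (N): bond orders sum to 3 → 0 H
Lipinski HBD = 0.
Acceptors: N atoms = 1, O atoms = 1 → HBA = 2.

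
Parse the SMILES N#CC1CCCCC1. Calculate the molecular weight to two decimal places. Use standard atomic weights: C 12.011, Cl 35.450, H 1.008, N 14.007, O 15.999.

First, the molecular formula is C7H11N (counting implicit H from valence).
  C: 7 × 12.011 = 84.077
  H: 11 × 1.008 = 11.088
  N: 1 × 14.007 = 14.007
Sum: 7×12.011 + 11×1.008 + 1×14.007 = 109.172 → 109.17 g/mol.

109.17 g/mol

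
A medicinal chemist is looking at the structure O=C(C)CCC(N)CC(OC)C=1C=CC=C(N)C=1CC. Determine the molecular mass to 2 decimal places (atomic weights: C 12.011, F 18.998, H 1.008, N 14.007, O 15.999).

278.40 g/mol

First, the molecular formula is C16H26N2O2 (counting implicit H from valence).
  C: 16 × 12.011 = 192.176
  H: 26 × 1.008 = 26.208
  N: 2 × 14.007 = 28.014
  O: 2 × 15.999 = 31.998
Sum: 16×12.011 + 26×1.008 + 2×14.007 + 2×15.999 = 278.396 → 278.40 g/mol.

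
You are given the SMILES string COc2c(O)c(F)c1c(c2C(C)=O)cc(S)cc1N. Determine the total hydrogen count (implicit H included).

12

Walk through each heavy atom and fill implicit hydrogens from standard valence (C 4, N 3, O 2, S 2, halogen 1); for lowercase aromatic atoms, an aromatic c carries 1 H when it has two neighbours and 0 H with three, and aromatic n carries 0 H:
  atom 1: C, bond orders sum to 1 (valence 4) → 3 H
  atom 2: O, bond orders sum to 2 (valence 2) → 0 H
  atom 3: aromatic c, 3 neighbours → 0 H
  atom 4: aromatic c, 3 neighbours → 0 H
  atom 5: O, bond orders sum to 1 (valence 2) → 1 H
  atom 6: aromatic c, 3 neighbours → 0 H
  atom 7: F (halogen, monovalent) → 0 H
  atom 8: aromatic c, 3 neighbours → 0 H
  atom 9: aromatic c, 3 neighbours → 0 H
  atom 10: aromatic c, 3 neighbours → 0 H
  atom 11: C, bond orders sum to 4 (valence 4) → 0 H
  atom 12: C, bond orders sum to 1 (valence 4) → 3 H
  atom 13: O, bond orders sum to 2 (valence 2) → 0 H
  atom 14: aromatic c, 2 neighbours → 1 H
  atom 15: aromatic c, 3 neighbours → 0 H
  atom 16: S, bond orders sum to 1 (valence 2) → 1 H
  atom 17: aromatic c, 2 neighbours → 1 H
  atom 18: aromatic c, 3 neighbours → 0 H
  atom 19: N, bond orders sum to 1 (valence 3) → 2 H
Total hydrogens: 12.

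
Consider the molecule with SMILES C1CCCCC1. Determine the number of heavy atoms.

Every atom symbol written in the SMILES (organic subset) is one heavy atom; implicit H are not written.
Heavy atoms by element → C:6.
Total: 6.

6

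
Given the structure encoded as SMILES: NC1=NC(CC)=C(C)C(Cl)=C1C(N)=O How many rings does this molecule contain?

In SMILES, each pair of matching ring-closure digits denotes one ring-closing bond; the number of such bonds equals the number of independent rings.
Ring-closure bonds here: 1.

1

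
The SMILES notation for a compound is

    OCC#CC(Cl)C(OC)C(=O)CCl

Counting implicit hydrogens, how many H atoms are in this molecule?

Walk through each heavy atom and fill implicit hydrogens from standard valence (C 4, N 3, O 2, S 2, halogen 1):
  atom 1: O, bond orders sum to 1 (valence 2) → 1 H
  atom 2: C, bond orders sum to 2 (valence 4) → 2 H
  atom 3: C, bond orders sum to 4 (valence 4) → 0 H
  atom 4: C, bond orders sum to 4 (valence 4) → 0 H
  atom 5: C, bond orders sum to 3 (valence 4) → 1 H
  atom 6: Cl (halogen, monovalent) → 0 H
  atom 7: C, bond orders sum to 3 (valence 4) → 1 H
  atom 8: O, bond orders sum to 2 (valence 2) → 0 H
  atom 9: C, bond orders sum to 1 (valence 4) → 3 H
  atom 10: C, bond orders sum to 4 (valence 4) → 0 H
  atom 11: O, bond orders sum to 2 (valence 2) → 0 H
  atom 12: C, bond orders sum to 2 (valence 4) → 2 H
  atom 13: Cl (halogen, monovalent) → 0 H
Total hydrogens: 10.

10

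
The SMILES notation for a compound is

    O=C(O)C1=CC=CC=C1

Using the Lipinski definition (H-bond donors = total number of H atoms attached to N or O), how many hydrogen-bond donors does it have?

Donors: find every N or O and count the H atoms it carries.
  atom 1 (O): bond orders sum to 2 → 0 H
  atom 3 (O): bond orders sum to 1 → 1 H
Lipinski HBD = 1.

1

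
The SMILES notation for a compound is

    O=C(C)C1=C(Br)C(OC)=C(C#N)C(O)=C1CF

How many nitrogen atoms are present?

1

Scan the SMILES for N atoms (remember two-letter symbols like Cl and Br are single atoms).
Nitrogen count: 1.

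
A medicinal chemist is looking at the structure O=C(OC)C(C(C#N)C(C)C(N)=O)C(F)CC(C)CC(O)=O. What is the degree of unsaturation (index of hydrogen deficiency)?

5

Degree of unsaturation = (number of rings) + (number of π bonds).
Ring closures in the SMILES: 0.
π bonds: 3 double bonds (each 1 DoU), 1 triple bond (each 2 DoU) → 5 DoU from unsaturation.
Total DoU = 0 + 5 = 5.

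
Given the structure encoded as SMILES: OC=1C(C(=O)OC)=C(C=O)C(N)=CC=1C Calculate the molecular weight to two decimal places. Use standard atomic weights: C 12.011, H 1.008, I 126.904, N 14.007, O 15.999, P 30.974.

First, the molecular formula is C10H11NO4 (counting implicit H from valence).
  C: 10 × 12.011 = 120.110
  H: 11 × 1.008 = 11.088
  N: 1 × 14.007 = 14.007
  O: 4 × 15.999 = 63.996
Sum: 10×12.011 + 11×1.008 + 1×14.007 + 4×15.999 = 209.201 → 209.20 g/mol.

209.20 g/mol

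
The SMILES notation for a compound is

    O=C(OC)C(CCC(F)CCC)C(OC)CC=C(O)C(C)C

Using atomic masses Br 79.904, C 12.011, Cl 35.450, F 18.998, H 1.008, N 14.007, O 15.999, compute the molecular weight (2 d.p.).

First, the molecular formula is C17H31FO4 (counting implicit H from valence).
  C: 17 × 12.011 = 204.187
  F: 1 × 18.998 = 18.998
  H: 31 × 1.008 = 31.248
  O: 4 × 15.999 = 63.996
Sum: 17×12.011 + 1×18.998 + 31×1.008 + 4×15.999 = 318.429 → 318.43 g/mol.

318.43 g/mol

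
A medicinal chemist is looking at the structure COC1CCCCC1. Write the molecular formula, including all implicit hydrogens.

C7H14O

Walk through each heavy atom and fill implicit hydrogens from standard valence (C 4, N 3, O 2, S 2, halogen 1):
  atom 1: C, bond orders sum to 1 (valence 4) → 3 H
  atom 2: O, bond orders sum to 2 (valence 2) → 0 H
  atom 3: C, bond orders sum to 3 (valence 4) → 1 H
  atom 4: C, bond orders sum to 2 (valence 4) → 2 H
  atom 5: C, bond orders sum to 2 (valence 4) → 2 H
  atom 6: C, bond orders sum to 2 (valence 4) → 2 H
  atom 7: C, bond orders sum to 2 (valence 4) → 2 H
  atom 8: C, bond orders sum to 2 (valence 4) → 2 H
Totals → C:7, H:14, O:1.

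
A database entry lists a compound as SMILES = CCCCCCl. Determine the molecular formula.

C5H11Cl

Walk through each heavy atom and fill implicit hydrogens from standard valence (C 4, N 3, O 2, S 2, halogen 1):
  atom 1: C, bond orders sum to 1 (valence 4) → 3 H
  atom 2: C, bond orders sum to 2 (valence 4) → 2 H
  atom 3: C, bond orders sum to 2 (valence 4) → 2 H
  atom 4: C, bond orders sum to 2 (valence 4) → 2 H
  atom 5: C, bond orders sum to 2 (valence 4) → 2 H
  atom 6: Cl (halogen, monovalent) → 0 H
Totals → C:5, H:11, Cl:1.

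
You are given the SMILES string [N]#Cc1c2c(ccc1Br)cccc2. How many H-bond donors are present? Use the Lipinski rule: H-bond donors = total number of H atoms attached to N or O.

Donors: find every N or O and count the H atoms it carries.
  atom 1 (N): bond orders sum to 3 → 0 H
Lipinski HBD = 0.

0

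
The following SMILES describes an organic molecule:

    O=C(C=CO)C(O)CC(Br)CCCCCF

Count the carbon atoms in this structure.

11

Count every carbon token in the SMILES (each C, including those in ring-closure positions and inside branches).
Carbon count: 11.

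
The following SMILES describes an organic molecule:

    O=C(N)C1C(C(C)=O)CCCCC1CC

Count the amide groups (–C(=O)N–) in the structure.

1

The amide motif appears at heavy-atom position 2 in the SMILES.
Other groups present: 1 ketone.
Amide count: 1.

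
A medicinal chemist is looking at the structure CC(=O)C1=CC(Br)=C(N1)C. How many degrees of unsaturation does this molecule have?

4

Degree of unsaturation = (number of rings) + (number of π bonds).
Ring closures in the SMILES: 1.
π bonds: 3 double bonds (each 1 DoU) → 3 DoU from unsaturation.
Total DoU = 1 + 3 = 4.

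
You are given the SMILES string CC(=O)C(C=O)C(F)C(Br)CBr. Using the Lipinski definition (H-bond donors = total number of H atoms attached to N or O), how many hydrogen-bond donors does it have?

Donors: find every N or O and count the H atoms it carries.
  atom 3 (O): bond orders sum to 2 → 0 H
  atom 6 (O): bond orders sum to 2 → 0 H
Lipinski HBD = 0.

0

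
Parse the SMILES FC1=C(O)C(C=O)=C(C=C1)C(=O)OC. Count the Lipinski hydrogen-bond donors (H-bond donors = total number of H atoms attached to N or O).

1

Donors: find every N or O and count the H atoms it carries.
  atom 4 (O): bond orders sum to 1 → 1 H
  atom 7 (O): bond orders sum to 2 → 0 H
  atom 12 (O): bond orders sum to 2 → 0 H
  atom 13 (O): bond orders sum to 2 → 0 H
Lipinski HBD = 1.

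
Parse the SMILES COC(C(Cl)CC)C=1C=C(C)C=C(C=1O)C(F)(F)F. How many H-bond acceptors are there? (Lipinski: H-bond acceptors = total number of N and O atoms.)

N atoms: 0; O atoms: 2.
Lipinski HBA = 0 + 2 = 2.

2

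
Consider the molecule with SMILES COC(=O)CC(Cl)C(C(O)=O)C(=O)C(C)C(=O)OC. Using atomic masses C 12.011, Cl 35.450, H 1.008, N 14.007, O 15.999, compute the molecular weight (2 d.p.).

294.68 g/mol

First, the molecular formula is C11H15ClO7 (counting implicit H from valence).
  C: 11 × 12.011 = 132.121
  Cl: 1 × 35.450 = 35.450
  H: 15 × 1.008 = 15.120
  O: 7 × 15.999 = 111.993
Sum: 11×12.011 + 1×35.450 + 15×1.008 + 7×15.999 = 294.684 → 294.68 g/mol.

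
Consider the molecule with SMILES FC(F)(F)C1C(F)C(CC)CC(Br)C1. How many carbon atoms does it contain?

9

Count every carbon token in the SMILES (each C, including those in ring-closure positions and inside branches).
Carbon count: 9.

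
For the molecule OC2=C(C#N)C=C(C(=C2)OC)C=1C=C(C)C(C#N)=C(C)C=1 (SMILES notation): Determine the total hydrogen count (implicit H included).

14

Walk through each heavy atom and fill implicit hydrogens from standard valence (C 4, N 3, O 2, S 2, halogen 1):
  atom 1: O, bond orders sum to 1 (valence 2) → 1 H
  atom 2: C, bond orders sum to 4 (valence 4) → 0 H
  atom 3: C, bond orders sum to 4 (valence 4) → 0 H
  atom 4: C, bond orders sum to 4 (valence 4) → 0 H
  atom 5: N, bond orders sum to 3 (valence 3) → 0 H
  atom 6: C, bond orders sum to 3 (valence 4) → 1 H
  atom 7: C, bond orders sum to 4 (valence 4) → 0 H
  atom 8: C, bond orders sum to 4 (valence 4) → 0 H
  atom 9: C, bond orders sum to 3 (valence 4) → 1 H
  atom 10: O, bond orders sum to 2 (valence 2) → 0 H
  atom 11: C, bond orders sum to 1 (valence 4) → 3 H
  atom 12: C, bond orders sum to 4 (valence 4) → 0 H
  atom 13: C, bond orders sum to 3 (valence 4) → 1 H
  atom 14: C, bond orders sum to 4 (valence 4) → 0 H
  atom 15: C, bond orders sum to 1 (valence 4) → 3 H
  atom 16: C, bond orders sum to 4 (valence 4) → 0 H
  atom 17: C, bond orders sum to 4 (valence 4) → 0 H
  atom 18: N, bond orders sum to 3 (valence 3) → 0 H
  atom 19: C, bond orders sum to 4 (valence 4) → 0 H
  atom 20: C, bond orders sum to 1 (valence 4) → 3 H
  atom 21: C, bond orders sum to 3 (valence 4) → 1 H
Total hydrogens: 14.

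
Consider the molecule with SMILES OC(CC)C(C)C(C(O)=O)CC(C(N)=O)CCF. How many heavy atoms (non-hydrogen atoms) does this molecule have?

18

Every atom symbol written in the SMILES (organic subset) is one heavy atom; implicit H are not written.
Heavy atoms by element → C:12, F:1, N:1, O:4.
Total: 18.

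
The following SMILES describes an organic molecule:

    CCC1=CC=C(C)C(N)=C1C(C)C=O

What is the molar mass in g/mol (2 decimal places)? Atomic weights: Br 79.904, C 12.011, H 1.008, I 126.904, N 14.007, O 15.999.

First, the molecular formula is C12H17NO (counting implicit H from valence).
  C: 12 × 12.011 = 144.132
  H: 17 × 1.008 = 17.136
  N: 1 × 14.007 = 14.007
  O: 1 × 15.999 = 15.999
Sum: 12×12.011 + 17×1.008 + 1×14.007 + 1×15.999 = 191.274 → 191.27 g/mol.

191.27 g/mol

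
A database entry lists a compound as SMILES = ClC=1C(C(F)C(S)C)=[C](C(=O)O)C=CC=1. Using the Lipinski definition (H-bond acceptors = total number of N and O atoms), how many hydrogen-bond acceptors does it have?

N atoms: 0; O atoms: 2.
Lipinski HBA = 0 + 2 = 2.

2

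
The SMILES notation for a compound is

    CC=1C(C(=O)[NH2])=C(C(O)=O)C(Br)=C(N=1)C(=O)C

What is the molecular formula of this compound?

Walk through each heavy atom and fill implicit hydrogens from standard valence (C 4, N 3, O 2, S 2, halogen 1):
  atom 1: C, bond orders sum to 1 (valence 4) → 3 H
  atom 2: C, bond orders sum to 4 (valence 4) → 0 H
  atom 3: C, bond orders sum to 4 (valence 4) → 0 H
  atom 4: C, bond orders sum to 4 (valence 4) → 0 H
  atom 5: O, bond orders sum to 2 (valence 2) → 0 H
  atom 6: N with explicit H count 2
  atom 7: C, bond orders sum to 4 (valence 4) → 0 H
  atom 8: C, bond orders sum to 4 (valence 4) → 0 H
  atom 9: O, bond orders sum to 1 (valence 2) → 1 H
  atom 10: O, bond orders sum to 2 (valence 2) → 0 H
  atom 11: C, bond orders sum to 4 (valence 4) → 0 H
  atom 12: Br (halogen, monovalent) → 0 H
  atom 13: C, bond orders sum to 4 (valence 4) → 0 H
  atom 14: N, bond orders sum to 3 (valence 3) → 0 H
  atom 15: C, bond orders sum to 4 (valence 4) → 0 H
  atom 16: O, bond orders sum to 2 (valence 2) → 0 H
  atom 17: C, bond orders sum to 1 (valence 4) → 3 H
Totals → C:10, H:9, Br:1, N:2, O:4.

C10H9BrN2O4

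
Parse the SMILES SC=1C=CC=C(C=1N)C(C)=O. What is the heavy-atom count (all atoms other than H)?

11

Every atom symbol written in the SMILES (organic subset) is one heavy atom; implicit H are not written.
Heavy atoms by element → C:8, N:1, O:1, S:1.
Total: 11.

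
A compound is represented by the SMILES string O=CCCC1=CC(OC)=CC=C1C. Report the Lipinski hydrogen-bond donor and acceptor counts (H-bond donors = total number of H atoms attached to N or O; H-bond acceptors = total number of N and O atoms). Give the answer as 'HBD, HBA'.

0, 2

Donors: find every N or O and count the H atoms it carries.
  atom 1 (O): bond orders sum to 2 → 0 H
  atom 8 (O): bond orders sum to 2 → 0 H
Lipinski HBD = 0.
Acceptors: N atoms = 0, O atoms = 2 → HBA = 2.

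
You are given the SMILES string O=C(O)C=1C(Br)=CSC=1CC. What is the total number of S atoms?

Scan the SMILES for S atoms (remember two-letter symbols like Cl and Br are single atoms).
Sulfur count: 1.

1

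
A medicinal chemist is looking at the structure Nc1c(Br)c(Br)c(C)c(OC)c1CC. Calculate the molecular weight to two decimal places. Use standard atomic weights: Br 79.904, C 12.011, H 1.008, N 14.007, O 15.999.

First, the molecular formula is C10H13Br2NO (counting implicit H from valence).
  Br: 2 × 79.904 = 159.808
  C: 10 × 12.011 = 120.110
  H: 13 × 1.008 = 13.104
  N: 1 × 14.007 = 14.007
  O: 1 × 15.999 = 15.999
Sum: 2×79.904 + 10×12.011 + 13×1.008 + 1×14.007 + 1×15.999 = 323.028 → 323.03 g/mol.

323.03 g/mol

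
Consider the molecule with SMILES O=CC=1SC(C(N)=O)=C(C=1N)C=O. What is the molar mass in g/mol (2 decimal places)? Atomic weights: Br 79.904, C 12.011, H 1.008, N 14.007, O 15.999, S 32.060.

198.20 g/mol

First, the molecular formula is C7H6N2O3S (counting implicit H from valence).
  C: 7 × 12.011 = 84.077
  H: 6 × 1.008 = 6.048
  N: 2 × 14.007 = 28.014
  O: 3 × 15.999 = 47.997
  S: 1 × 32.060 = 32.060
Sum: 7×12.011 + 6×1.008 + 2×14.007 + 3×15.999 + 1×32.060 = 198.196 → 198.20 g/mol.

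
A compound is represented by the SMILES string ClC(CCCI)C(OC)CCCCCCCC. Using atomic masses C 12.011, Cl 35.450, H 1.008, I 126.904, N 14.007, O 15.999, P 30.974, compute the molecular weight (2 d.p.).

First, the molecular formula is C14H28ClIO (counting implicit H from valence).
  C: 14 × 12.011 = 168.154
  Cl: 1 × 35.450 = 35.450
  H: 28 × 1.008 = 28.224
  I: 1 × 126.904 = 126.904
  O: 1 × 15.999 = 15.999
Sum: 14×12.011 + 1×35.450 + 28×1.008 + 1×126.904 + 1×15.999 = 374.731 → 374.73 g/mol.

374.73 g/mol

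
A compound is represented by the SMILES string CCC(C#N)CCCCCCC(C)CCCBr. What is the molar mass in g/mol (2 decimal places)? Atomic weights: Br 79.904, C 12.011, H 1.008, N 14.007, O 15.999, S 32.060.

First, the molecular formula is C15H28BrN (counting implicit H from valence).
  Br: 1 × 79.904 = 79.904
  C: 15 × 12.011 = 180.165
  H: 28 × 1.008 = 28.224
  N: 1 × 14.007 = 14.007
Sum: 1×79.904 + 15×12.011 + 28×1.008 + 1×14.007 = 302.300 → 302.30 g/mol.

302.30 g/mol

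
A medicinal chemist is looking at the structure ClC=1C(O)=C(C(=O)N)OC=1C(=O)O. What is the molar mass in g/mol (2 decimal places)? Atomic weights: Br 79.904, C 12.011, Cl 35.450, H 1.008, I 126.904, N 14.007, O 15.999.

205.55 g/mol

First, the molecular formula is C6H4ClNO5 (counting implicit H from valence).
  C: 6 × 12.011 = 72.066
  Cl: 1 × 35.450 = 35.450
  H: 4 × 1.008 = 4.032
  N: 1 × 14.007 = 14.007
  O: 5 × 15.999 = 79.995
Sum: 6×12.011 + 1×35.450 + 4×1.008 + 1×14.007 + 5×15.999 = 205.550 → 205.55 g/mol.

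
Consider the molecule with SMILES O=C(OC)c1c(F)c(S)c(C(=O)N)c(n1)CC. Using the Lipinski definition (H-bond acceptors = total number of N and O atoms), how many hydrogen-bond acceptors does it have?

5

N atoms: 2; O atoms: 3.
Lipinski HBA = 2 + 3 = 5.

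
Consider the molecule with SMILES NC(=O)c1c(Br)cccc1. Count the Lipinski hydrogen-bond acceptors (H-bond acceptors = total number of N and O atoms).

2

N atoms: 1; O atoms: 1.
Lipinski HBA = 1 + 1 = 2.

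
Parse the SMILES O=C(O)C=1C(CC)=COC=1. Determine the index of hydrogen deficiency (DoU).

4

Degree of unsaturation = (number of rings) + (number of π bonds).
Ring closures in the SMILES: 1.
π bonds: 3 double bonds (each 1 DoU) → 3 DoU from unsaturation.
Total DoU = 1 + 3 = 4.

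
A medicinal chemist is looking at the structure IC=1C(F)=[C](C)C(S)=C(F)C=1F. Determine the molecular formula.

Walk through each heavy atom and fill implicit hydrogens from standard valence (C 4, N 3, O 2, S 2, halogen 1):
  atom 1: I (halogen, monovalent) → 0 H
  atom 2: C, bond orders sum to 4 (valence 4) → 0 H
  atom 3: C, bond orders sum to 4 (valence 4) → 0 H
  atom 4: F (halogen, monovalent) → 0 H
  atom 5: C with explicit H count 0
  atom 6: C, bond orders sum to 1 (valence 4) → 3 H
  atom 7: C, bond orders sum to 4 (valence 4) → 0 H
  atom 8: S, bond orders sum to 1 (valence 2) → 1 H
  atom 9: C, bond orders sum to 4 (valence 4) → 0 H
  atom 10: F (halogen, monovalent) → 0 H
  atom 11: C, bond orders sum to 4 (valence 4) → 0 H
  atom 12: F (halogen, monovalent) → 0 H
Totals → C:7, H:4, F:3, I:1, S:1.

C7H4F3IS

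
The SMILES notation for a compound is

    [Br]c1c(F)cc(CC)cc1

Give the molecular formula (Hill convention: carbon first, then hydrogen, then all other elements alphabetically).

Walk through each heavy atom and fill implicit hydrogens from standard valence (C 4, N 3, O 2, S 2, halogen 1); for lowercase aromatic atoms, an aromatic c carries 1 H when it has two neighbours and 0 H with three, and aromatic n carries 0 H:
  atom 1: Br with explicit H count 0
  atom 2: aromatic c, 3 neighbours → 0 H
  atom 3: aromatic c, 3 neighbours → 0 H
  atom 4: F (halogen, monovalent) → 0 H
  atom 5: aromatic c, 2 neighbours → 1 H
  atom 6: aromatic c, 3 neighbours → 0 H
  atom 7: C, bond orders sum to 2 (valence 4) → 2 H
  atom 8: C, bond orders sum to 1 (valence 4) → 3 H
  atom 9: aromatic c, 2 neighbours → 1 H
  atom 10: aromatic c, 2 neighbours → 1 H
Totals → C:8, H:8, Br:1, F:1.
In Hill order: C8H8BrF.

C8H8BrF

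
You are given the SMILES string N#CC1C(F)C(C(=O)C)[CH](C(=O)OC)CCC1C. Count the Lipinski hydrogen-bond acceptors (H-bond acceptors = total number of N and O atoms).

4

N atoms: 1; O atoms: 3.
Lipinski HBA = 1 + 3 = 4.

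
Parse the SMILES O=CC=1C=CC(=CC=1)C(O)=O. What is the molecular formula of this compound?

Walk through each heavy atom and fill implicit hydrogens from standard valence (C 4, N 3, O 2, S 2, halogen 1):
  atom 1: O, bond orders sum to 2 (valence 2) → 0 H
  atom 2: C, bond orders sum to 3 (valence 4) → 1 H
  atom 3: C, bond orders sum to 4 (valence 4) → 0 H
  atom 4: C, bond orders sum to 3 (valence 4) → 1 H
  atom 5: C, bond orders sum to 3 (valence 4) → 1 H
  atom 6: C, bond orders sum to 4 (valence 4) → 0 H
  atom 7: C, bond orders sum to 3 (valence 4) → 1 H
  atom 8: C, bond orders sum to 3 (valence 4) → 1 H
  atom 9: C, bond orders sum to 4 (valence 4) → 0 H
  atom 10: O, bond orders sum to 1 (valence 2) → 1 H
  atom 11: O, bond orders sum to 2 (valence 2) → 0 H
Totals → C:8, H:6, O:3.

C8H6O3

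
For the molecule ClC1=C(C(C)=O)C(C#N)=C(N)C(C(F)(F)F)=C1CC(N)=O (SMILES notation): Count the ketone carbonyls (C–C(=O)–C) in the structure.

The ketone motif appears at heavy-atom position 4 in the SMILES.
Other groups present: 1 amide, 1 nitrile, 1 primary amine.
Ketone count: 1.

1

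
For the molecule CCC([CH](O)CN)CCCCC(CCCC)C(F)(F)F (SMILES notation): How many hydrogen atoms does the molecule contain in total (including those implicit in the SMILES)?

Walk through each heavy atom and fill implicit hydrogens from standard valence (C 4, N 3, O 2, S 2, halogen 1):
  atom 1: C, bond orders sum to 1 (valence 4) → 3 H
  atom 2: C, bond orders sum to 2 (valence 4) → 2 H
  atom 3: C, bond orders sum to 3 (valence 4) → 1 H
  atom 4: C with explicit H count 1
  atom 5: O, bond orders sum to 1 (valence 2) → 1 H
  atom 6: C, bond orders sum to 2 (valence 4) → 2 H
  atom 7: N, bond orders sum to 1 (valence 3) → 2 H
  atom 8: C, bond orders sum to 2 (valence 4) → 2 H
  atom 9: C, bond orders sum to 2 (valence 4) → 2 H
  atom 10: C, bond orders sum to 2 (valence 4) → 2 H
  atom 11: C, bond orders sum to 2 (valence 4) → 2 H
  atom 12: C, bond orders sum to 3 (valence 4) → 1 H
  atom 13: C, bond orders sum to 2 (valence 4) → 2 H
  atom 14: C, bond orders sum to 2 (valence 4) → 2 H
  atom 15: C, bond orders sum to 2 (valence 4) → 2 H
  atom 16: C, bond orders sum to 1 (valence 4) → 3 H
  atom 17: C, bond orders sum to 4 (valence 4) → 0 H
  atom 18: F (halogen, monovalent) → 0 H
  atom 19: F (halogen, monovalent) → 0 H
  atom 20: F (halogen, monovalent) → 0 H
Total hydrogens: 30.

30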